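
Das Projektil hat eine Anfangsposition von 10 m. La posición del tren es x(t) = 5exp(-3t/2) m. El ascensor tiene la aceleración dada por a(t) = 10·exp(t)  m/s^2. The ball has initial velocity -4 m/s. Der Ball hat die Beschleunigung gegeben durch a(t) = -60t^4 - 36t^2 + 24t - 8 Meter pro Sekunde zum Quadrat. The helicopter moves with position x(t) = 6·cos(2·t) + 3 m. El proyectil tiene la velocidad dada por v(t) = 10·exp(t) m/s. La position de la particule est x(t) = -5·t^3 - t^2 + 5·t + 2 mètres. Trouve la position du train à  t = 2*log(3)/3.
De l'équation de la position x(t) = 5·exp(-3·t/2), nous substituons t = 2*log(3)/3 pour obtenir x = 5/3.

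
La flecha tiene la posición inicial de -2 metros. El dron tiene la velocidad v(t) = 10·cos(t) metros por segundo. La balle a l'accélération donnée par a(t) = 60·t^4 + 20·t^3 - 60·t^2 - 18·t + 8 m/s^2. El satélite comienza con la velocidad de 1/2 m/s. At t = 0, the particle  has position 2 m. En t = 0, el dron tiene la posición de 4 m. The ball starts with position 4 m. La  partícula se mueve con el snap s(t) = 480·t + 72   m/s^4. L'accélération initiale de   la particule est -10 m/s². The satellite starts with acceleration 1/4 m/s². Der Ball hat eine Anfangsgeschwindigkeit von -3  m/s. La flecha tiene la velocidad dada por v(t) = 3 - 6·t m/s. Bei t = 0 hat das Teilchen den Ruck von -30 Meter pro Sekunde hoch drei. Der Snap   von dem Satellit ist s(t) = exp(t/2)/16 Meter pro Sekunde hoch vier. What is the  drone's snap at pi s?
To solve this, we need to take 3 derivatives of our velocity equation v(t) = 10·cos(t). The derivative of velocity gives acceleration: a(t) = -10·sin(t). The derivative of acceleration gives jerk: j(t) = -10·cos(t). Taking d/dt of j(t), we find s(t) = 10·sin(t). Using s(t) = 10·sin(t) and substituting t = pi, we find s = 0.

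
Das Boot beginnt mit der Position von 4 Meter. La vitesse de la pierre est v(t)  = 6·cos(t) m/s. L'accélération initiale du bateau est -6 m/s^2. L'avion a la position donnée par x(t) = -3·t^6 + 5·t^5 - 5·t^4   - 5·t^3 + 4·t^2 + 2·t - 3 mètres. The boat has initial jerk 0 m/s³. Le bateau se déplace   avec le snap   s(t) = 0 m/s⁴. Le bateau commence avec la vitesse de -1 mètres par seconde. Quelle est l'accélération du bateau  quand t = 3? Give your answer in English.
To solve this, we need to take 2 integrals of our snap equation s(t) = 0. The antiderivative of snap, with j(0) = 0, gives jerk: j(t) = 0. The antiderivative of jerk is acceleration. Using a(0) = -6, we get a(t) = -6. Using a(t) = -6 and substituting t = 3, we find a = -6.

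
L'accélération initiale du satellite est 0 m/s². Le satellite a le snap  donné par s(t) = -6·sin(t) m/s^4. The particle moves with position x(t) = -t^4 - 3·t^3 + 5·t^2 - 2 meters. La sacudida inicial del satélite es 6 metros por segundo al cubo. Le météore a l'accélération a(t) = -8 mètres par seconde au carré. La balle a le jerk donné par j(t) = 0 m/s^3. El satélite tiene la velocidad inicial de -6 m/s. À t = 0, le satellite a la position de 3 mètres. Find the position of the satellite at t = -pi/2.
We need to integrate our snap equation s(t) = -6·sin(t) 4 times. Finding the antiderivative of s(t) and using j(0) = 6: j(t) = 6·cos(t). Integrating jerk and using the initial condition a(0) = 0, we get a(t) = 6·sin(t). Finding the antiderivative of a(t) and using v(0) = -6: v(t) = -6·cos(t). Integrating velocity and using the initial condition x(0) = 3, we get x(t) = 3 - 6·sin(t). We have position x(t) = 3 - 6·sin(t). Substituting t = -pi/2: x(-pi/2) = 9.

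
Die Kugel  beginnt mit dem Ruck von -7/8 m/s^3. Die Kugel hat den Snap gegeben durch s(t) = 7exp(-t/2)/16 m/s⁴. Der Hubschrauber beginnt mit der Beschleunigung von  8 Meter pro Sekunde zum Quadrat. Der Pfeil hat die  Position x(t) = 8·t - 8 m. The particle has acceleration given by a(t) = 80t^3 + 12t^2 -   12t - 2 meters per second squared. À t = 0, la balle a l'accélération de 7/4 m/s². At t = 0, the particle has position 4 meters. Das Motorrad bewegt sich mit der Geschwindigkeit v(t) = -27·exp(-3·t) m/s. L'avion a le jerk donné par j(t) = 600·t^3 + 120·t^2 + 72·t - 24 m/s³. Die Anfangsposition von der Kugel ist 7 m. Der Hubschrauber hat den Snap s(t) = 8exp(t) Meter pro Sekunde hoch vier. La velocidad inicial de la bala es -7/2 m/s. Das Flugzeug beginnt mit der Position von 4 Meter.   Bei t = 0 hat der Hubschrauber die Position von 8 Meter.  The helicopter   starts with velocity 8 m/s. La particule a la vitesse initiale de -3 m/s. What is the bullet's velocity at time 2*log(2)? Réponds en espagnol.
Para resolver esto, necesitamos tomar 3 integrales de nuestra ecuación del snap s(t) = 7·exp(-t/2)/16. La antiderivada del snap es la sacudida. Usando j(0) = -7/8, obtenemos j(t) = -7·exp(-t/2)/8. La integral de la sacudida es la aceleración. Usando a(0) = 7/4, obtenemos a(t) = 7·exp(-t/2)/4. La antiderivada de la aceleración, con v(0) = -7/2, da la velocidad: v(t) = -7·exp(-t/2)/2. Usando v(t) = -7·exp(-t/2)/2 y sustituyendo t = 2*log(2), encontramos v = -7/4.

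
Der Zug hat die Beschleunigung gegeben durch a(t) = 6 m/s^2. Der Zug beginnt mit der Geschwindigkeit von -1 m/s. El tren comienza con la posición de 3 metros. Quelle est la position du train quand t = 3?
Pour résoudre ceci, nous devons prendre 2 primitives de notre équation de l'accélération a(t) = 6. En intégrant l'accélération et en utilisant la condition initiale v(0) = -1, nous obtenons v(t) = 6·t - 1. La primitive de la vitesse, avec x(0) = 3, donne la position: x(t) = 3·t^2 - t + 3. De l'équation de la position x(t) = 3·t^2 - t + 3, nous substituons t = 3 pour obtenir x = 27.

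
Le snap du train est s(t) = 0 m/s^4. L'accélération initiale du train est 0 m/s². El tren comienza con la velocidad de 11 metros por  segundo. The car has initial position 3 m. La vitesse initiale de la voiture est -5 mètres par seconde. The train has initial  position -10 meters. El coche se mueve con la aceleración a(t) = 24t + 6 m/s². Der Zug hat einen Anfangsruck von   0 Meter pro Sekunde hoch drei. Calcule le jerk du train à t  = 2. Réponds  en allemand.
Um dies zu lösen, müssen wir 1 Integral unserer Gleichung für den Snap s(t) = 0 finden. Die Stammfunktion von dem Snap ist der Ruck. Mit j(0) = 0 erhalten wir j(t) = 0. Aus der Gleichung für den Ruck j(t) = 0, setzen wir t = 2 ein und erhalten j = 0.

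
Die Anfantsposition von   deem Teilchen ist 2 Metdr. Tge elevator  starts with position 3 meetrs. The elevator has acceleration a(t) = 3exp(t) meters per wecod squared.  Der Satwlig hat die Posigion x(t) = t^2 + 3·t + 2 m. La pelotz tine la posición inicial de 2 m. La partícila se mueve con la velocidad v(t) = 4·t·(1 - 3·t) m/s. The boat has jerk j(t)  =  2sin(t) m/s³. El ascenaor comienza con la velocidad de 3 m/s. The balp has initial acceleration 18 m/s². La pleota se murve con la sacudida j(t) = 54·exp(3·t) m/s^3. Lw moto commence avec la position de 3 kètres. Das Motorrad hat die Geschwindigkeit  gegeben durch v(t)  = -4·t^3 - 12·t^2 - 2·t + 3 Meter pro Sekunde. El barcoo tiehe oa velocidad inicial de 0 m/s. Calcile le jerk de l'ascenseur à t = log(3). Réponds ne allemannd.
Um dies zu lösen, müssen wir 1 Ableitung unserer Gleichung für die Beschleunigung a(t) = 3·exp(t) nehmen. Die Ableitung von der Beschleunigung ergibt den Ruck: j(t) = 3·exp(t). Mit j(t) = 3·exp(t) und Einsetzen von t = log(3), finden wir j = 9.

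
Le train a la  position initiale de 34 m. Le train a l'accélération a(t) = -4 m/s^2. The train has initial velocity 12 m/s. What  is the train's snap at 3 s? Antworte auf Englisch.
Starting from acceleration a(t) = -4, we take 2 derivatives. Differentiating acceleration, we get jerk: j(t) = 0. The derivative of jerk gives snap: s(t) = 0. We have snap s(t) = 0. Substituting t = 3: s(3) = 0.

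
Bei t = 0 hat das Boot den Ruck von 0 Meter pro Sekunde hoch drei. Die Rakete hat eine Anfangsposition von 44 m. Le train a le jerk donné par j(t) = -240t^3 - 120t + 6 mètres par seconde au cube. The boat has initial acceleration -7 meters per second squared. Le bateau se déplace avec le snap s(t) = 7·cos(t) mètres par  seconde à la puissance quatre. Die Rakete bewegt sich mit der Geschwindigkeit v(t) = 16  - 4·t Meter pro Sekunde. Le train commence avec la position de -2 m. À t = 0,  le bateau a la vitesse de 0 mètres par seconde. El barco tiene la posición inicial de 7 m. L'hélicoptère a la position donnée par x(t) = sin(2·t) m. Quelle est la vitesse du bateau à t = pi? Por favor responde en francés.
Nous devons intégrer notre équation du snap s(t) = 7·cos(t) 3 fois. En intégrant le snap et en utilisant la condition initiale j(0) = 0, nous obtenons j(t) = 7·sin(t). La primitive du jerk, avec a(0) = -7, donne l'accélération: a(t) = -7·cos(t). En intégrant l'accélération et en utilisant la condition initiale v(0) = 0, nous obtenons v(t) = -7·sin(t). Nous avons la vitesse v(t) = -7·sin(t). En substituant t = pi: v(pi) = 0.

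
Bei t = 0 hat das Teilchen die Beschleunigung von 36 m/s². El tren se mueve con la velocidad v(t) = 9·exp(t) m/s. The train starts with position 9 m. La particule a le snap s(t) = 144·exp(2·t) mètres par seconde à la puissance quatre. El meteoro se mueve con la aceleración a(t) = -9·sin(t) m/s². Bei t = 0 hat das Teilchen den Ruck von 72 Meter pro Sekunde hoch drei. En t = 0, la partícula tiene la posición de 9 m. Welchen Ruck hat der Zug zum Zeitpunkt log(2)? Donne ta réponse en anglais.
Starting from velocity v(t) = 9·exp(t), we take 2 derivatives. The derivative of velocity gives acceleration: a(t) = 9·exp(t). Differentiating acceleration, we get jerk: j(t) = 9·exp(t). From the given jerk equation j(t) = 9·exp(t), we substitute t = log(2) to get j = 18.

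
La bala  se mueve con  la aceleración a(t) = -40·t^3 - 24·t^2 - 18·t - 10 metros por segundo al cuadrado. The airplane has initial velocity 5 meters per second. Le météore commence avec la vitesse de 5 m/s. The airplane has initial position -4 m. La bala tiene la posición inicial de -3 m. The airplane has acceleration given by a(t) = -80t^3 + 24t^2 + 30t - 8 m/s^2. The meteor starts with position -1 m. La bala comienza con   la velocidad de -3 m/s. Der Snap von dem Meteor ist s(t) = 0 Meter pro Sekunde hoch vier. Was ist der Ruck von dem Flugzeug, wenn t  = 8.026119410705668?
Ausgehend von der Beschleunigung a(t) = -80·t^3 + 24·t^2 + 30·t - 8, nehmen wir 1 Ableitung. Die Ableitung von der Beschleunigung ergibt den Ruck: j(t) = -240·t^2 + 48·t + 30. Mit j(t) = -240·t^2 + 48·t + 30 und Einsetzen von t = 8.026119410705668, finden wir j = -15045.2085390636.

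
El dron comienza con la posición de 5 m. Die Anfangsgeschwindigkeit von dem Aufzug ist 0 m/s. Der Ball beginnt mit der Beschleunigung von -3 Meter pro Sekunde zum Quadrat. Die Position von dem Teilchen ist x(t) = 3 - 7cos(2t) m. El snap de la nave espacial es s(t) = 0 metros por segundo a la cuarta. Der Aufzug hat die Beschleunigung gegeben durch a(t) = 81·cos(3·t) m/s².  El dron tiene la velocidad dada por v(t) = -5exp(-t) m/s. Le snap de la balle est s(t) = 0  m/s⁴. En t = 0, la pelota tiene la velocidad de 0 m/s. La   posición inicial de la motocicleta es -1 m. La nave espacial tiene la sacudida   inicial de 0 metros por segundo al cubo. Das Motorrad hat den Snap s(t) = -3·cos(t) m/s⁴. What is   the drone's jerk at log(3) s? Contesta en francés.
En partant de la vitesse v(t) = -5·exp(-t), nous prenons 2 dérivées. En prenant d/dt de v(t), nous trouvons a(t) = 5·exp(-t). En dérivant l'accélération, nous obtenons le jerk: j(t) = -5·exp(-t). De l'équation du jerk j(t) = -5·exp(-t), nous substituons t = log(3) pour obtenir j = -5/3.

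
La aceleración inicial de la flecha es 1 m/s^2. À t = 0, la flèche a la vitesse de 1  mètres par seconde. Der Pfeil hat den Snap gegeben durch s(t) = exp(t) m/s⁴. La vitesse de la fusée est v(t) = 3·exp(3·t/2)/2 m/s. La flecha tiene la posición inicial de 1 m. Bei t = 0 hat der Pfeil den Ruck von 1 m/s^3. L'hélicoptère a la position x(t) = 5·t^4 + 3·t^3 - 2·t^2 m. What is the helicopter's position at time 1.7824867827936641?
From the given position equation x(t) = 5·t^4 + 3·t^3 - 2·t^2, we substitute t = 1.7824867827936641 to get x = 61.1106268793422.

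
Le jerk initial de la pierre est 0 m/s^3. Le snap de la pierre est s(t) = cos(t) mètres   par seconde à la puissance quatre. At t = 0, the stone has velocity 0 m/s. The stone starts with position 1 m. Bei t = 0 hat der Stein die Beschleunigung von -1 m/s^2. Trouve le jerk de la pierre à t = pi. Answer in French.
En partant du snap s(t) = cos(t), nous prenons 1 primitive. En prenant ∫s(t)dt et en appliquant j(0) = 0, nous trouvons j(t) = sin(t). En utilisant j(t) = sin(t) et en substituant t = pi, nous trouvons j = 0.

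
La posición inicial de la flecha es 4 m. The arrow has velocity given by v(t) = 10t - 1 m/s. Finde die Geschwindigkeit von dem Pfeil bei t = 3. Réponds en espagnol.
Tenemos la velocidad v(t) = 10·t - 1. Sustituyendo t = 3: v(3) = 29.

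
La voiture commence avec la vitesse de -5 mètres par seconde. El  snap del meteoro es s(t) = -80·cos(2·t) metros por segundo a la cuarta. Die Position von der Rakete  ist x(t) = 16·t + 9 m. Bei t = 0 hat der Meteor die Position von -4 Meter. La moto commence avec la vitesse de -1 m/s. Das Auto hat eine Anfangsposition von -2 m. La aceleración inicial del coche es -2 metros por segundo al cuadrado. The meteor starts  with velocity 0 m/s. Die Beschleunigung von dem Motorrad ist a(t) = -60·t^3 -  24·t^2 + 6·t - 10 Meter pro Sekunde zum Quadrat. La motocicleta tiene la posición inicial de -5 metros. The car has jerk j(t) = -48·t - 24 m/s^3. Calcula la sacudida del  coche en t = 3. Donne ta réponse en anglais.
Using j(t) = -48·t - 24 and substituting t = 3, we find j = -168.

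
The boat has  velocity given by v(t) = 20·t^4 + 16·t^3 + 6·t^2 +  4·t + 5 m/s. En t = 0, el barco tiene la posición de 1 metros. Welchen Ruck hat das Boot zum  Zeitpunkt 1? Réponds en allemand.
Um dies zu lösen, müssen wir 2 Ableitungen unserer Gleichung für die Geschwindigkeit v(t) = 20·t^4 + 16·t^3 + 6·t^2 + 4·t + 5 nehmen. Durch Ableiten von der Geschwindigkeit erhalten wir die Beschleunigung: a(t) = 80·t^3 + 48·t^2 + 12·t + 4. Durch Ableiten von der Beschleunigung erhalten wir den Ruck: j(t) = 240·t^2 + 96·t + 12. Wir haben den Ruck j(t) = 240·t^2 + 96·t + 12. Durch Einsetzen von t = 1: j(1) = 348.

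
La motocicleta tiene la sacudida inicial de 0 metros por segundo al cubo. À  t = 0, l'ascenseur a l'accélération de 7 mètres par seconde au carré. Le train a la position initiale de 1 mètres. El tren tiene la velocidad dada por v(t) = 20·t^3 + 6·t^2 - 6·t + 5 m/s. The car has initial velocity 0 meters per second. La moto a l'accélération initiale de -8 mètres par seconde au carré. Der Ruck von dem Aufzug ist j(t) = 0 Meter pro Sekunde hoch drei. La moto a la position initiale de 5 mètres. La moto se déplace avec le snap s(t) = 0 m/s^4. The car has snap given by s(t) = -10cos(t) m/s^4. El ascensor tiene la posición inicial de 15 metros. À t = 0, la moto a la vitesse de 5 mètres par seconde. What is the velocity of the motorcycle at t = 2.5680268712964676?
We need to integrate our snap equation s(t) = 0 3 times. Integrating snap and using the initial condition j(0) = 0, we get j(t) = 0. The antiderivative of jerk is acceleration. Using a(0) = -8, we get a(t) = -8. The antiderivative of acceleration is velocity. Using v(0) = 5, we get v(t) = 5 - 8·t. We have velocity v(t) = 5 - 8·t. Substituting t = 2.5680268712964676: v(2.5680268712964676) = -15.5442149703717.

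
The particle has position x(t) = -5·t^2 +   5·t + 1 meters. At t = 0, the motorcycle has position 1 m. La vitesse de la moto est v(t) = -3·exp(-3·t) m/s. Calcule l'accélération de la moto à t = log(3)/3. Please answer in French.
Nous devons dériver notre équation de la vitesse v(t) = -3·exp(-3·t) 1 fois. La dérivée de la vitesse donne l'accélération: a(t) = 9·exp(-3·t). Nous avons l'accélération a(t) = 9·exp(-3·t). En substituant t = log(3)/3: a(log(3)/3) = 3.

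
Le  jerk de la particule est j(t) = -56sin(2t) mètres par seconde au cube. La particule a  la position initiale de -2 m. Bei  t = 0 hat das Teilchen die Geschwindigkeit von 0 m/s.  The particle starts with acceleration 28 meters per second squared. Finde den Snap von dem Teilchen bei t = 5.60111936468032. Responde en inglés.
Starting from jerk j(t) = -56·sin(2·t), we take 1 derivative. Differentiating jerk, we get snap: s(t) = -112·cos(2·t). From the given snap equation s(t) = -112·cos(2·t), we substitute t = 5.60111936468032 to get s = -22.9820043262231.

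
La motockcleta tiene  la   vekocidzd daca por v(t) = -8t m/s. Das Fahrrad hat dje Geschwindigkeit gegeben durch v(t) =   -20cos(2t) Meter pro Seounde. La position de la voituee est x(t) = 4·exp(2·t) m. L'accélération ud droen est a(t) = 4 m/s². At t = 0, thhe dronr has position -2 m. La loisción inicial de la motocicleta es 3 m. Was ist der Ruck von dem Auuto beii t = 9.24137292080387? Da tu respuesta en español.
Debemos derivar nuestra ecuación de la posición x(t) = 4·exp(2·t) 3 veces. La derivada de la posición da la velocidad: v(t) = 8·exp(2·t). Derivando la velocidad, obtenemos la aceleración: a(t) = 16·exp(2·t). Tomando d/dt de a(t), encontramos j(t) = 32·exp(2·t). Tenemos la sacudida j(t) = 32·exp(2·t). Sustituyendo t = 9.24137292080387: j(9.24137292080387) = 3404901146.99684.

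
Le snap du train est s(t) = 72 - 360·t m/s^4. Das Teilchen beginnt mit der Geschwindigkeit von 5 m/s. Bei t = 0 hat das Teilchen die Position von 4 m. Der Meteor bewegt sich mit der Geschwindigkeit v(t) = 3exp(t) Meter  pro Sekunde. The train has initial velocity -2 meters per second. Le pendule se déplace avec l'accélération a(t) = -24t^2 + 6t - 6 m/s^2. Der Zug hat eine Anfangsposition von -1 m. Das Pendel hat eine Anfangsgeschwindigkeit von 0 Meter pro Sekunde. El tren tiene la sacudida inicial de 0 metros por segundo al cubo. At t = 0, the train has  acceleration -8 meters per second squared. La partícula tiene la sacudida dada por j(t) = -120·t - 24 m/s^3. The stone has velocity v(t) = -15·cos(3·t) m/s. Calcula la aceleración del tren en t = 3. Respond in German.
Ausgehend von dem Snap s(t) = 72 - 360·t, nehmen wir 2 Stammfunktionen. Durch Integration von dem Snap und Verwendung der Anfangsbedingung j(0) = 0, erhalten wir j(t) = 36·t·(2 - 5·t). Mit ∫j(t)dt und Anwendung von a(0) = -8, finden wir a(t) = -60·t^3 + 36·t^2 - 8. Mit a(t) = -60·t^3 + 36·t^2 - 8 und Einsetzen von t = 3, finden wir a = -1304.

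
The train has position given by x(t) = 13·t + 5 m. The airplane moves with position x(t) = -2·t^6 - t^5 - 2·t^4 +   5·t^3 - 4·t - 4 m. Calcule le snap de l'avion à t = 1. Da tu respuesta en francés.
Nous devons dériver notre équation de la position x(t) = -2·t^6 - t^5 - 2·t^4 + 5·t^3 - 4·t - 4 4 fois. La dérivée de la position donne la vitesse: v(t) = -12·t^5 - 5·t^4 - 8·t^3 + 15·t^2 - 4. En prenant d/dt de v(t), nous trouvons a(t) = -60·t^4 - 20·t^3 - 24·t^2 + 30·t. En prenant d/dt de a(t), nous trouvons j(t) = -240·t^3 - 60·t^2 - 48·t + 30. En dérivant le jerk, nous obtenons le snap: s(t) = -720·t^2 - 120·t - 48. De l'équation du snap s(t) = -720·t^2 - 120·t - 48, nous substituons t = 1 pour obtenir s = -888.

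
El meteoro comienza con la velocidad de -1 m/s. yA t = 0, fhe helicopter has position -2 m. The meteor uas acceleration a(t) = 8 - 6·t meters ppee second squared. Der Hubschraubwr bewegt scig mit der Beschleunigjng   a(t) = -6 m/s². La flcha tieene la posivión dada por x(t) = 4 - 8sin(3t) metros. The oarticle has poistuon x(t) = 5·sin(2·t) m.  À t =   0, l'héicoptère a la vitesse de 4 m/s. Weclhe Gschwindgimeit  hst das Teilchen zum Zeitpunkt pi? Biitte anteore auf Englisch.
We must differentiate our position equation x(t) = 5·sin(2·t) 1 time. Taking d/dt of x(t), we find v(t) = 10·cos(2·t). Using v(t) = 10·cos(2·t) and substituting t = pi, we find v = 10.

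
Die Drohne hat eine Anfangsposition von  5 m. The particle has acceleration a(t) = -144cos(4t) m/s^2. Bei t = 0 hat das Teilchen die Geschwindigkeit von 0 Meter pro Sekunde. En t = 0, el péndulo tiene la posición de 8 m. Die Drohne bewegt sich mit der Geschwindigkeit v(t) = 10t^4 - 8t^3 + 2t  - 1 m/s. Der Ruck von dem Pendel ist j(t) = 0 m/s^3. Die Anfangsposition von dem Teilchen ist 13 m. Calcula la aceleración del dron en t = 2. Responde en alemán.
Wir müssen unsere Gleichung für die Geschwindigkeit v(t) = 10·t^4 - 8·t^3 + 2·t - 1 1-mal ableiten. Mit d/dt von v(t) finden wir a(t) = 40·t^3 - 24·t^2 + 2. Mit a(t) = 40·t^3 - 24·t^2 + 2 und Einsetzen von t = 2, finden wir a = 226.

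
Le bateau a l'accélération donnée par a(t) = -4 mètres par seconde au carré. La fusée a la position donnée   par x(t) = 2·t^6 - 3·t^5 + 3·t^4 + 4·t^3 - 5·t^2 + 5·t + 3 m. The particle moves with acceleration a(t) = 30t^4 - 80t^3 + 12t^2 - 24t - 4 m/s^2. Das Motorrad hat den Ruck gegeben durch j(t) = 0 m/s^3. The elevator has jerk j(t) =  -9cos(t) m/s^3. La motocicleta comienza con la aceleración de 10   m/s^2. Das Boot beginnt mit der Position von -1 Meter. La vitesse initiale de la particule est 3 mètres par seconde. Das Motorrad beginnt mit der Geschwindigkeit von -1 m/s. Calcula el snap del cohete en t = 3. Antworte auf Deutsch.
Ausgehend von der Position x(t) = 2·t^6 - 3·t^5 + 3·t^4 + 4·t^3 - 5·t^2 + 5·t + 3, nehmen wir 4 Ableitungen. Die Ableitung von der Position ergibt die Geschwindigkeit: v(t) = 12·t^5 - 15·t^4 + 12·t^3 + 12·t^2 - 10·t + 5. Die Ableitung von der Geschwindigkeit ergibt die Beschleunigung: a(t) = 60·t^4 - 60·t^3 + 36·t^2 + 24·t - 10. Mit d/dt von a(t) finden wir j(t) = 240·t^3 - 180·t^2 + 72·t + 24. Die Ableitung von dem Ruck ergibt den Snap: s(t) = 720·t^2 - 360·t + 72. Wir haben den Snap s(t) = 720·t^2 - 360·t + 72. Durch Einsetzen von t = 3: s(3) = 5472.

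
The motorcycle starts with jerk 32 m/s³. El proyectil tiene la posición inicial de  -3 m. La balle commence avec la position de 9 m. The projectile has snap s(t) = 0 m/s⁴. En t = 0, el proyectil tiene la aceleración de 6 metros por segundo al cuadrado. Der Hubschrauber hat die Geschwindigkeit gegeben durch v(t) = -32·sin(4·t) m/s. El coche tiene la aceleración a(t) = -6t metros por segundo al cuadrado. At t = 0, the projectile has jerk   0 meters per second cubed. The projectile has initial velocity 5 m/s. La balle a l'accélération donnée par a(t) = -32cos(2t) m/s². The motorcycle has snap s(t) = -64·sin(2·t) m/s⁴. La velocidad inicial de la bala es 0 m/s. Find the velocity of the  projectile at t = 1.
To solve this, we need to take 3 integrals of our snap equation s(t) = 0. The integral of snap is jerk. Using j(0) = 0, we get j(t) = 0. Finding the antiderivative of j(t) and using a(0) = 6: a(t) = 6. The antiderivative of acceleration is velocity. Using v(0) = 5, we get v(t) = 6·t + 5. We have velocity v(t) = 6·t + 5. Substituting t = 1: v(1) = 11.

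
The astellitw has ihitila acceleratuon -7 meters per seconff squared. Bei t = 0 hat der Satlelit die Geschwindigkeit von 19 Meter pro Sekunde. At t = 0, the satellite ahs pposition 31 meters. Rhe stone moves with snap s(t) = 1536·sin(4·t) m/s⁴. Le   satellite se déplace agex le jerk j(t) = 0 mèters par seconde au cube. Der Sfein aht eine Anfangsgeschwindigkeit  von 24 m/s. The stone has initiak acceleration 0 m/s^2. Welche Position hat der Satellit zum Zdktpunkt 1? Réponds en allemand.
Ausgehend von dem Ruck j(t) = 0, nehmen wir 3 Stammfunktionen. Das Integral von dem Ruck, mit a(0) = -7, ergibt die Beschleunigung: a(t) = -7. Das Integral von der Beschleunigung, mit v(0) = 19, ergibt die Geschwindigkeit: v(t) = 19 - 7·t. Die Stammfunktion von der Geschwindigkeit ist die Position. Mit x(0) = 31 erhalten wir x(t) = -7·t^2/2 + 19·t + 31. Aus der Gleichung für die Position x(t) = -7·t^2/2 + 19·t + 31, setzen wir t = 1 ein und erhalten x = 93/2.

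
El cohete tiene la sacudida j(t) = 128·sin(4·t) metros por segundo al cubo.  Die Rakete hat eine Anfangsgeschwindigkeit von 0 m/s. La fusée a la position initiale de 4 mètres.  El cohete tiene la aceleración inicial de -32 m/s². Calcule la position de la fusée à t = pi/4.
En partant du jerk j(t) = 128·sin(4·t), nous prenons 3 primitives. En prenant ∫j(t)dt et en appliquant a(0) = -32, nous trouvons a(t) = -32·cos(4·t). La primitive de l'accélération, avec v(0) = 0, donne la vitesse: v(t) = -8·sin(4·t). L'intégrale de la vitesse, avec x(0) = 4, donne la position: x(t) = 2·cos(4·t) + 2. Nous avons la position x(t) = 2·cos(4·t) + 2. En substituant t = pi/4: x(pi/4) = 0.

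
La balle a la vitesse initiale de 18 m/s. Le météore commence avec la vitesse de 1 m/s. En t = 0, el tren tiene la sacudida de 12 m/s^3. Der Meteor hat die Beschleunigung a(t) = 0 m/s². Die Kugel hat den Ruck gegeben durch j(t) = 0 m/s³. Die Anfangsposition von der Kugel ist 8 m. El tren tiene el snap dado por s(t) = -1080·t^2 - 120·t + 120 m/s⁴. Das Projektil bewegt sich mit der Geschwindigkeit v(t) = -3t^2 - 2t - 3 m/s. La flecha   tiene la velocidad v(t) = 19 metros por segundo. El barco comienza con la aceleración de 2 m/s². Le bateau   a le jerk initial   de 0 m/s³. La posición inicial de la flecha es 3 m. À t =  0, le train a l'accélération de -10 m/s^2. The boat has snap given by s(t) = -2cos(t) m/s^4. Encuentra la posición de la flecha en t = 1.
Necesitamos integrar nuestra ecuación de la velocidad v(t) = 19 1 vez. Tomando ∫v(t)dt y aplicando x(0) = 3, encontramos x(t) = 19·t + 3. Usando x(t) = 19·t + 3 y sustituyendo t = 1, encontramos x = 22.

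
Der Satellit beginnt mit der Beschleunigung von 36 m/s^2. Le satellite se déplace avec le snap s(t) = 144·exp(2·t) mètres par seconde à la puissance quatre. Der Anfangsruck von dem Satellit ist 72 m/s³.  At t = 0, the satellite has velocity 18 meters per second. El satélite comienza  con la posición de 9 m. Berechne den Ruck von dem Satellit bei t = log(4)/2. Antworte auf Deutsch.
Ausgehend von dem Snap s(t) = 144·exp(2·t), nehmen wir 1 Integral. Das Integral von dem Snap ist der Ruck. Mit j(0) = 72 erhalten wir j(t) = 72·exp(2·t). Wir haben den Ruck j(t) = 72·exp(2·t). Durch Einsetzen von t = log(4)/2: j(log(4)/2) = 288.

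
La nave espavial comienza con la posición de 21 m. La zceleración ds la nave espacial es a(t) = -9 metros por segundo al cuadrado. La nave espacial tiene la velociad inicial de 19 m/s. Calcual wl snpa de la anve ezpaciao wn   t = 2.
Para resolver esto, necesitamos tomar 2 derivadas de nuestra ecuación de la aceleración a(t) = -9. Tomando d/dt de a(t), encontramos j(t) = 0. Tomando d/dt de j(t), encontramos s(t) = 0. De la ecuación del snap s(t) = 0, sustituimos t = 2 para obtener s = 0.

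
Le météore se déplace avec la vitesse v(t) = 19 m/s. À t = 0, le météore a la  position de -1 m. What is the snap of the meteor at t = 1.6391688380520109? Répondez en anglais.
We must differentiate our velocity equation v(t) = 19 3 times. Taking d/dt of v(t), we find a(t) = 0. Taking d/dt of a(t), we find j(t) = 0. Taking d/dt of j(t), we find s(t) = 0. We have snap s(t) = 0. Substituting t = 1.6391688380520109: s(1.6391688380520109) = 0.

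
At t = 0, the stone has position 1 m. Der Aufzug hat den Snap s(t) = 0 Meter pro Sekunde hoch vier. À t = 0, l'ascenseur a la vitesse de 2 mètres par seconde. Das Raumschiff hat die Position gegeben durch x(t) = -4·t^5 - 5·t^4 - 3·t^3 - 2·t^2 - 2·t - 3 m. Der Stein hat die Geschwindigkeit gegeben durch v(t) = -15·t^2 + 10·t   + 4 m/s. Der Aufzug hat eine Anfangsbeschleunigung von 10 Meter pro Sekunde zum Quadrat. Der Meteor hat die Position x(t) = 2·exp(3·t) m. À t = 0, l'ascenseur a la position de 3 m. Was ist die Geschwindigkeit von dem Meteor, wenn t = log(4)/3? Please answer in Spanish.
Para resolver esto, necesitamos tomar 1 derivada de nuestra ecuación de la posición x(t) = 2·exp(3·t). Derivando la posición, obtenemos la velocidad: v(t) = 6·exp(3·t). Usando v(t) = 6·exp(3·t) y sustituyendo t = log(4)/3, encontramos v = 24.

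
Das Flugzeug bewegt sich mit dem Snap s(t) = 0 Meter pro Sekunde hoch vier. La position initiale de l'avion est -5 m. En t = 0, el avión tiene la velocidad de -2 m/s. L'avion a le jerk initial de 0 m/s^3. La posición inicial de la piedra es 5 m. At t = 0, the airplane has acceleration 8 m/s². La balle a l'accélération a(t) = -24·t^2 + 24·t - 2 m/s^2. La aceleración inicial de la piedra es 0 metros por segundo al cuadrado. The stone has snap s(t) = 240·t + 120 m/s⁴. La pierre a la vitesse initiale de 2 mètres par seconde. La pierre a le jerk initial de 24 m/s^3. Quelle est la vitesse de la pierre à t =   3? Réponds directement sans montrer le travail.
La réponse est 1460.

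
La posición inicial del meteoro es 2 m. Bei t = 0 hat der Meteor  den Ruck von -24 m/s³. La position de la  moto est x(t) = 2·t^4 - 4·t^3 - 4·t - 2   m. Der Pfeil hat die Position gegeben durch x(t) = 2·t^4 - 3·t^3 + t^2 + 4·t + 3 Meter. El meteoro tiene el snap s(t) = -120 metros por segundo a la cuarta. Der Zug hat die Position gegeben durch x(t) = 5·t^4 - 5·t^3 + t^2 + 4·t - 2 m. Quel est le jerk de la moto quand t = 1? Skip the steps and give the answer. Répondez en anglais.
j(1) = 24.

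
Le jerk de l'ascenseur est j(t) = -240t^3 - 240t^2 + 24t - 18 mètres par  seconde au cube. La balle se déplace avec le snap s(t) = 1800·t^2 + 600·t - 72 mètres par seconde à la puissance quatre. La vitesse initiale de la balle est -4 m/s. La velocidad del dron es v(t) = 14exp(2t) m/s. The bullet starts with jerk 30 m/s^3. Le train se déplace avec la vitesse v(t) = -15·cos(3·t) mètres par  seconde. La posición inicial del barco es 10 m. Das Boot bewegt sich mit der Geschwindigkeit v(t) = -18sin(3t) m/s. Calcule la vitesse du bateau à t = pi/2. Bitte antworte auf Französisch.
Nous avons la vitesse v(t) = -18·sin(3·t). En substituant t = pi/2: v(pi/2) = 18.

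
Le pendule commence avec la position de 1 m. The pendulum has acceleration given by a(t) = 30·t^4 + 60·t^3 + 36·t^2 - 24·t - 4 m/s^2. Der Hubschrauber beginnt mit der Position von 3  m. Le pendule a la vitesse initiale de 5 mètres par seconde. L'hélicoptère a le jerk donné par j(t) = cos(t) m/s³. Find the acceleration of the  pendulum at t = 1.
We have acceleration a(t) = 30·t^4 + 60·t^3 + 36·t^2 - 24·t - 4. Substituting t = 1: a(1) = 98.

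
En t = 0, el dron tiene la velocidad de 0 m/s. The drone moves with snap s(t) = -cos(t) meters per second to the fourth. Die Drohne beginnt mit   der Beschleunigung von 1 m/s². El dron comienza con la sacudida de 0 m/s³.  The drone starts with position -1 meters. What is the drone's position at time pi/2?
We must find the integral of our snap equation s(t) = -cos(t) 4 times. Finding the integral of s(t) and using j(0) = 0: j(t) = -sin(t). Finding the antiderivative of j(t) and using a(0) = 1: a(t) = cos(t). Taking ∫a(t)dt and applying v(0) = 0, we find v(t) = sin(t). Finding the integral of v(t) and using x(0) = -1: x(t) = -cos(t). We have position x(t) = -cos(t). Substituting t = pi/2: x(pi/2) = 0.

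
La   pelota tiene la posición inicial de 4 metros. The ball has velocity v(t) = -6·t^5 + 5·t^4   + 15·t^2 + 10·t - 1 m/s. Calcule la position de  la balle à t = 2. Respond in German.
Ausgehend von der Geschwindigkeit v(t) = -6·t^5 + 5·t^4 + 15·t^2 + 10·t - 1, nehmen wir 1 Stammfunktion. Durch Integration von der Geschwindigkeit und Verwendung der Anfangsbedingung x(0) = 4, erhalten wir x(t) = -t^6 + t^5 + 5·t^3 + 5·t^2 - t + 4. Mit x(t) = -t^6 + t^5 + 5·t^3 + 5·t^2 - t + 4 und Einsetzen von t = 2, finden wir x = 30.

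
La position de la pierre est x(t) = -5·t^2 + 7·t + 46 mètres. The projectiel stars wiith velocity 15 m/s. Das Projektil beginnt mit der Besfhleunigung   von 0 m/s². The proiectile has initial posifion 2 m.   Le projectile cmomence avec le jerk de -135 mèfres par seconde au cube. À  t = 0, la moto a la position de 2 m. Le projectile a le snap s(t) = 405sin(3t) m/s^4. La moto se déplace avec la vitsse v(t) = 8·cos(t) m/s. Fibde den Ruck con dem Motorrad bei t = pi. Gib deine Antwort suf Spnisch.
Partiendo de la velocidad v(t) = 8·cos(t), tomamos 2 derivadas. Tomando d/dt de v(t), encontramos a(t) = -8·sin(t). Tomando d/dt de a(t), encontramos j(t) = -8·cos(t). De la ecuación de la sacudida j(t) = -8·cos(t), sustituimos t = pi para obtener j = 8.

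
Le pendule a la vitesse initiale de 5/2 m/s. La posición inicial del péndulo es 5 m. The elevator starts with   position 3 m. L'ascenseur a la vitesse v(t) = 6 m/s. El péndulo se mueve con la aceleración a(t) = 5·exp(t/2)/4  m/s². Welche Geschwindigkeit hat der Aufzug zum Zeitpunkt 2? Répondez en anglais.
We have velocity v(t) = 6. Substituting t = 2: v(2) = 6.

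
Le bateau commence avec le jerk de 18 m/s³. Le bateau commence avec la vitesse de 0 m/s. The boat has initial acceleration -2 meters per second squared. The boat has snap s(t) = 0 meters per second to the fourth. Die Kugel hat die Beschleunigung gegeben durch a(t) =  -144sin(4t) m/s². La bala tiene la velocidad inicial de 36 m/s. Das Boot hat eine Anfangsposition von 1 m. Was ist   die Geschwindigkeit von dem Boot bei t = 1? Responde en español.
Necesitamos integrar nuestra ecuación del snap s(t) = 0 3 veces. Integrando el snap y usando la condición inicial j(0) = 18, obtenemos j(t) = 18. Tomando ∫j(t)dt y aplicando a(0) = -2, encontramos a(t) = 18·t - 2. Integrando la aceleración y usando la condición inicial v(0) = 0, obtenemos v(t) = t·(9·t - 2). De la ecuación de la velocidad v(t) = t·(9·t - 2), sustituimos t = 1 para obtener v = 7.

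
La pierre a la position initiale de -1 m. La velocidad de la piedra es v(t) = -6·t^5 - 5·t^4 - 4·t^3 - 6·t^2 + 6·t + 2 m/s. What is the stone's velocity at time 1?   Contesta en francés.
De l'équation de la vitesse v(t) = -6·t^5 - 5·t^4 - 4·t^3 - 6·t^2 + 6·t + 2, nous substituons t = 1 pour obtenir v = -13.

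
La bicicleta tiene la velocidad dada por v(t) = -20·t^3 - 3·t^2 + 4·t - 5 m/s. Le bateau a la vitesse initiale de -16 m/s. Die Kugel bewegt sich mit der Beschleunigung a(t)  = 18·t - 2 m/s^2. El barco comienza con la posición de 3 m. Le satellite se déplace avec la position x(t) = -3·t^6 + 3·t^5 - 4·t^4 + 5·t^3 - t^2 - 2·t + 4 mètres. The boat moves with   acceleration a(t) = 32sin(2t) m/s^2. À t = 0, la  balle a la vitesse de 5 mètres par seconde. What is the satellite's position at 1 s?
We have position x(t) = -3·t^6 + 3·t^5 - 4·t^4 + 5·t^3 - t^2 - 2·t + 4. Substituting t = 1: x(1) = 2.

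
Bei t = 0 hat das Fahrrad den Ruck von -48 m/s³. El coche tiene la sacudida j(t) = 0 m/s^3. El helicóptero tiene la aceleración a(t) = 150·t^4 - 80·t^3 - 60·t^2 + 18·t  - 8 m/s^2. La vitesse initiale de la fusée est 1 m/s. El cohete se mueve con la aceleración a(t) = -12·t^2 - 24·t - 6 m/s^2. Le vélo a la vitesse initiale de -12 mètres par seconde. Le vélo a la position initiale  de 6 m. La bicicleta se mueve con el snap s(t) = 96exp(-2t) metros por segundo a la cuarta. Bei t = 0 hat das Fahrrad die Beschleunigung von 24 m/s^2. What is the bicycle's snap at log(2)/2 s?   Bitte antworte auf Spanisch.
Usando s(t) = 96·exp(-2·t) y sustituyendo t = log(2)/2, encontramos s = 48.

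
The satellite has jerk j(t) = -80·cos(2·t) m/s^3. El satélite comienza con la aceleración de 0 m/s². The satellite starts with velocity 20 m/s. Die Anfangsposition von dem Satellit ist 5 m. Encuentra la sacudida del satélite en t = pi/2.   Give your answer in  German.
Aus der Gleichung für den Ruck j(t) = -80·cos(2·t), setzen wir t = pi/2 ein und erhalten j = 80.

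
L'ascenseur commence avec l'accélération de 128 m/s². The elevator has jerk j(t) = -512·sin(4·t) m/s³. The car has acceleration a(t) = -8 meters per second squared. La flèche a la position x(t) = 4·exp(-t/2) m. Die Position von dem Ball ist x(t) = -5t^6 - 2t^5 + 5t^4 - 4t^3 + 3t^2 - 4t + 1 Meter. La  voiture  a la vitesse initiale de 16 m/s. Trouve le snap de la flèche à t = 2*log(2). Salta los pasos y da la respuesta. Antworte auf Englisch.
At t = 2*log(2), s = 1/8.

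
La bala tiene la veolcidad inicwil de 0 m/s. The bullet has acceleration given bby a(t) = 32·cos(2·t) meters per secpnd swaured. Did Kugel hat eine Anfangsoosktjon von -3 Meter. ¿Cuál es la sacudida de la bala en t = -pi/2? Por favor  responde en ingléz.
We must differentiate our acceleration equation a(t) = 32·cos(2·t) 1 time. Differentiating acceleration, we get jerk: j(t) = -64·sin(2·t). We have jerk j(t) = -64·sin(2·t). Substituting t = -pi/2: j(-pi/2) = 0.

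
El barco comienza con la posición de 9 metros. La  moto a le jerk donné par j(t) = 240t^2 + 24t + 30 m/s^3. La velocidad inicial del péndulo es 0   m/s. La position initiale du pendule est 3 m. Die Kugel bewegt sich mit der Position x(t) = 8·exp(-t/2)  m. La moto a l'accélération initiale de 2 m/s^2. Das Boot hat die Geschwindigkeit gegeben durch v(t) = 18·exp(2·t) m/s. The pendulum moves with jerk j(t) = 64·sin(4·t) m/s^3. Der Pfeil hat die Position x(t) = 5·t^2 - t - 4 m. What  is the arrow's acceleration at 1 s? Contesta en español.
Para resolver esto, necesitamos tomar 2 derivadas de nuestra ecuación de la posición x(t) = 5·t^2 - t - 4. Tomando d/dt de x(t), encontramos v(t) = 10·t - 1. Derivando la velocidad, obtenemos la aceleración: a(t) = 10. Usando a(t) = 10 y sustituyendo t = 1, encontramos a = 10.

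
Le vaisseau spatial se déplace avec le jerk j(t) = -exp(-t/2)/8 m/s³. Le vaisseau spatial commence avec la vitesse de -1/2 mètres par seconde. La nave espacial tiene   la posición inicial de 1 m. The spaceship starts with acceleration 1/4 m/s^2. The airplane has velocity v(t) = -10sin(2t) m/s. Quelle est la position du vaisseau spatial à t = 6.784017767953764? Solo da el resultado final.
À t = 6.784017767953764, x = 0.0336410280507616.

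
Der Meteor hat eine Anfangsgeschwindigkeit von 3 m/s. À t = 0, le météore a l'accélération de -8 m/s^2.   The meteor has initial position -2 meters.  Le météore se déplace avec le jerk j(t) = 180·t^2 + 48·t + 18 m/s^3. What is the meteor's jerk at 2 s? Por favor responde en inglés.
From the given jerk equation j(t) = 180·t^2 + 48·t + 18, we substitute t = 2 to get j = 834.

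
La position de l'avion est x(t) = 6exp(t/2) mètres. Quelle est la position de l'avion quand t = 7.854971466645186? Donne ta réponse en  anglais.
We have position x(t) = 6·exp(t/2). Substituting t = 7.854971466645186: x(7.854971466645186) = 304.674868332010.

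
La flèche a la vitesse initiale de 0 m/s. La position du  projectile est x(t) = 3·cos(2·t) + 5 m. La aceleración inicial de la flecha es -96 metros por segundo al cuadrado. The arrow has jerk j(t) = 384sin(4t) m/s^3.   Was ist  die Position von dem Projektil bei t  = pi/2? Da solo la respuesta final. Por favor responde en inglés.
At t = pi/2, x = 2.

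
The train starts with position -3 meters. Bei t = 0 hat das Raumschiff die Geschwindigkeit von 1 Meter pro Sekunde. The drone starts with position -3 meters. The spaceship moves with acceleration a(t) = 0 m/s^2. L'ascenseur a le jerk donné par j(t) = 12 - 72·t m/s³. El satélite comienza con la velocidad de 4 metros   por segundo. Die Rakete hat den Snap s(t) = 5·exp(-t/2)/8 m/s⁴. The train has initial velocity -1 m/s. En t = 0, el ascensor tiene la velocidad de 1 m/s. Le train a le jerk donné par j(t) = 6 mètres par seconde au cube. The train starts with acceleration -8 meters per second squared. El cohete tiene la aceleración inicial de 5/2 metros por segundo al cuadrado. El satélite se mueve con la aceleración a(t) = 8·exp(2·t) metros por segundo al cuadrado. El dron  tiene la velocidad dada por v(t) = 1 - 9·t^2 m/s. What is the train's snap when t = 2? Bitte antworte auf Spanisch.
Partiendo de la sacudida j(t) = 6, tomamos 1 derivada. Tomando d/dt de j(t), encontramos s(t) = 0. Usando s(t) = 0 y sustituyendo t = 2, encontramos s = 0.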